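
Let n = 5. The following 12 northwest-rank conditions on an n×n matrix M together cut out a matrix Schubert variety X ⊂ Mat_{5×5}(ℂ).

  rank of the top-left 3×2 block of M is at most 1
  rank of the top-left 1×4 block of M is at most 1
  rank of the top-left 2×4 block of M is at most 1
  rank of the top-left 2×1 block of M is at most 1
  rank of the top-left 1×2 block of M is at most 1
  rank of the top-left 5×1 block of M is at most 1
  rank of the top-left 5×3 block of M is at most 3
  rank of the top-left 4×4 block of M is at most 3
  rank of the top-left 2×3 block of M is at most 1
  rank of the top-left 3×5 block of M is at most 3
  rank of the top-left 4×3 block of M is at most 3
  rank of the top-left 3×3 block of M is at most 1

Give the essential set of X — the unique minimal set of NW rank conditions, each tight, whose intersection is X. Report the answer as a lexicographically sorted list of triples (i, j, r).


Propagating the 12 rank bounds to every northwest block:

  row 1: 1 | 1 | 1 | 1 | 1
  row 2: 1 | 1 | 1 | 1 | 2
  row 3: 1 | 1 | 1 | 2 | 3
  row 4: 1 | 2 | 2 | 3 | 4
  row 5: 1 | 2 | 3 | 4 | 5

the unique w with this rank table is (1, 5, 4, 2, 3).

2 SE-corners of the 5-cell Rothe diagram give Ess(w):

[(2, 4, 1), (3, 3, 1)]


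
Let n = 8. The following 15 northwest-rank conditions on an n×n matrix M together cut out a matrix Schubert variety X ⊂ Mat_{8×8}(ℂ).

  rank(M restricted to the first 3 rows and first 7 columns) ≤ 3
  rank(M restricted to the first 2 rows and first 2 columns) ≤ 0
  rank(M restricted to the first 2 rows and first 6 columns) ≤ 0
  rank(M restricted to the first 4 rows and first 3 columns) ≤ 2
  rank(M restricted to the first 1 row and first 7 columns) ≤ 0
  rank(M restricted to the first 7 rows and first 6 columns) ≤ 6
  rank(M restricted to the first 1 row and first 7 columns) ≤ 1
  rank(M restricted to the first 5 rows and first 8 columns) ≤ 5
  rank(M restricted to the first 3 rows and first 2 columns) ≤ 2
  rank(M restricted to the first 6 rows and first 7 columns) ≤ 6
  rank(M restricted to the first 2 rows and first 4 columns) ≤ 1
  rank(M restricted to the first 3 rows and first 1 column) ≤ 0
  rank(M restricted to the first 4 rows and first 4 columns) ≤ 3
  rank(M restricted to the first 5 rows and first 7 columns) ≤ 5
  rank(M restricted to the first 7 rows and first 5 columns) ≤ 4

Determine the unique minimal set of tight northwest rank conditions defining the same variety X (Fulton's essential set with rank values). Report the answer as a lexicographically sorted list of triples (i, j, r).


Propagating the 15 rank bounds to every northwest block:

  i=1: 0 | 0 | 0 | 0 | 0 | 0 | 0 | 1
  i=2: 0 | 0 | 0 | 0 | 0 | 0 | 1 | 2
  i=3: 0 | 1 | 1 | 1 | 1 | 1 | 2 | 3
  i=4: 1 | 2 | 2 | 2 | 2 | 2 | 3 | 4
  i=5: 1 | 2 | 3 | 3 | 3 | 3 | 4 | 5
  i=6: 1 | 2 | 3 | 4 | 4 | 4 | 5 | 6
  i=7: 1 | 2 | 3 | 4 | 4 | 5 | 6 | 7
  i=8: 1 | 2 | 3 | 4 | 5 | 6 | 7 | 8

second differences of R give the permutation w = (8, 7, 2, 1, 3, 4, 6, 5).

ℓ(w)=15; the 4 essential cells (i,j,r):

[(1, 7, 0), (2, 6, 0), (3, 1, 0), (7, 5, 4)]


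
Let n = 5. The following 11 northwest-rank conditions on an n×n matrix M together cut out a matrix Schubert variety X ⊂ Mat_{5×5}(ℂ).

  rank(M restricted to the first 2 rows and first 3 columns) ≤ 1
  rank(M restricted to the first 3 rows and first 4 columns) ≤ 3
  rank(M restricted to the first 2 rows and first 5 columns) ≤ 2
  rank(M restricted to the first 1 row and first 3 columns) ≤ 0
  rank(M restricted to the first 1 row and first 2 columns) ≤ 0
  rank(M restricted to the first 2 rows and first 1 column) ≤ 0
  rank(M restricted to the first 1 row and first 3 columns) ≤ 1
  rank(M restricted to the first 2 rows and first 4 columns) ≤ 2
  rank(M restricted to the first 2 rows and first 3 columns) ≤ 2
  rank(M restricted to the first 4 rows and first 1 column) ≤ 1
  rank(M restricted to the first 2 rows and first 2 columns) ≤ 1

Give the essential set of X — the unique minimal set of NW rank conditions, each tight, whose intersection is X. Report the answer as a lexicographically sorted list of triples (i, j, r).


Propagating the 11 rank bounds to every northwest block:

  i=1: 0  0  0  1  1
  i=2: 0  1  1  2  2
  i=3: 1  2  2  3  3
  i=4: 1  2  3  4  4
  i=5: 1  2  3  4  5

the unique w with this rank table is (4, 2, 1, 3, 5).

Fulton essential set (2 of the 4 Rothe cells):

[(1, 3, 0), (2, 1, 0)]


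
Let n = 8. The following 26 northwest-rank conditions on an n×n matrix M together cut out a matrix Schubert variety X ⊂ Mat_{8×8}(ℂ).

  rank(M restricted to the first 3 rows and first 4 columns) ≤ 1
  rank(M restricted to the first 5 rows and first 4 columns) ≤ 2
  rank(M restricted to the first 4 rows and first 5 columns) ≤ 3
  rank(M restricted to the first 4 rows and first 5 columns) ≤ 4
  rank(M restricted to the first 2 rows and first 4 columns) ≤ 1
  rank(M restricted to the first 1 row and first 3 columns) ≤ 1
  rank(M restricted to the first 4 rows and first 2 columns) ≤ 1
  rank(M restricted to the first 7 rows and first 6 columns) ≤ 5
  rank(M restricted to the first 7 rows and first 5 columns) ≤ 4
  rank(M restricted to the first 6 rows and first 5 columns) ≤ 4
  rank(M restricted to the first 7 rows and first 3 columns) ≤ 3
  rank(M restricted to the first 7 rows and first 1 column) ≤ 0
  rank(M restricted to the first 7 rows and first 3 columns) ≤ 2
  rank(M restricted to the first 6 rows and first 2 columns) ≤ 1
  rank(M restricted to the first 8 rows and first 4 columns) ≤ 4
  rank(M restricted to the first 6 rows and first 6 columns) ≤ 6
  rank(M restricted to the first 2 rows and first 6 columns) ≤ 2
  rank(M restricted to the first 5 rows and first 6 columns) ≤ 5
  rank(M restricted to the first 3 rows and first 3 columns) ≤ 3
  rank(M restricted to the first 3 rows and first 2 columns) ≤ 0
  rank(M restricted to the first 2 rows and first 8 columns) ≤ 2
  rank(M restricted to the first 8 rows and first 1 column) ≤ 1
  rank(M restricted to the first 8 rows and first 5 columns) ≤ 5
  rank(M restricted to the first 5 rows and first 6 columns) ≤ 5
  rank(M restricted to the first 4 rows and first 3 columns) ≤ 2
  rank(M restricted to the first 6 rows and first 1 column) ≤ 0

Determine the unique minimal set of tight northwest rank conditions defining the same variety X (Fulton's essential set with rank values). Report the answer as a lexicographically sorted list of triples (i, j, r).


Propagating the 26 rank bounds to every northwest block:

  R[1]: 0 | 0 | 1 | 1 | 1 | 1 | 1 | 1
  R[2]: 0 | 0 | 1 | 1 | 2 | 2 | 2 | 2
  R[3]: 0 | 0 | 1 | 1 | 2 | 3 | 3 | 3
  R[4]: 0 | 1 | 2 | 2 | 3 | 4 | 4 | 4
  R[5]: 0 | 1 | 2 | 2 | 3 | 4 | 5 | 5
  R[6]: 0 | 1 | 2 | 3 | 4 | 5 | 6 | 6
  R[7]: 0 | 1 | 2 | 3 | 4 | 5 | 6 | 7
  R[8]: 1 | 2 | 3 | 4 | 5 | 6 | 7 | 8

giving w = (3, 5, 6, 2, 7, 4, 8, 1) via Δ²R.

Rothe diagram D(w) (13 cells), 4 SE-corners (essential conditions):

[(3, 2, 0), (3, 4, 1), (5, 4, 2), (7, 1, 0)]


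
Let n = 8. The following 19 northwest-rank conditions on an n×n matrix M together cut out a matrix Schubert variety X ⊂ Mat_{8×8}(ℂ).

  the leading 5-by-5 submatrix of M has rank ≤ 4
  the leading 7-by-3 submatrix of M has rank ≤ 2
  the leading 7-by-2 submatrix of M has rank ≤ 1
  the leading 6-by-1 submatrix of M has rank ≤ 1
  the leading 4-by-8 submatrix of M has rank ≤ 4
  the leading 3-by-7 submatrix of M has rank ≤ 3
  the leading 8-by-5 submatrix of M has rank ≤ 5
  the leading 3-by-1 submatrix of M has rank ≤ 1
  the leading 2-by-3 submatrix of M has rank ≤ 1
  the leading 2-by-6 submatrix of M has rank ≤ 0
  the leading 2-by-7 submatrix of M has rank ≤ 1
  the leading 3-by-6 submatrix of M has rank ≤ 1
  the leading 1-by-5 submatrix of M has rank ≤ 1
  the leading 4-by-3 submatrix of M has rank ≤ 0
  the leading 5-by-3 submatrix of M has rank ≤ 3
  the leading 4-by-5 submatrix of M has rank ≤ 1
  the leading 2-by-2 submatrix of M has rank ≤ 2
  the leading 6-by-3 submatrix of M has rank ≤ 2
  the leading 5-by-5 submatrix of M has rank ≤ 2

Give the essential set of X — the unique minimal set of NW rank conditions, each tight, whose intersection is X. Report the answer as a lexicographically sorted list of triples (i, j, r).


Recovering R(i,j) via the rank-extension bound from the 19 conditions:

  row 1: 0  0  0  0  0  0  1  1
  row 2: 0  0  0  0  0  0  1  2
  row 3: 0  0  0  1  1  1  2  3
  row 4: 0  0  0  1  1  2  3  4
  row 5: 1  1  1  2  2  3  4  5
  row 6: 1  1  2  3  3  4  5  6
  row 7: 1  1  2  3  4  5  6  7
  row 8: 1  2  3  4  5  6  7  8

second differences of R give the permutation w = (7, 8, 4, 6, 1, 3, 5, 2).

|D(w)|=21, |Ess(w)|=4:

[(2, 6, 0), (4, 3, 0), (4, 5, 1), (7, 2, 1)]


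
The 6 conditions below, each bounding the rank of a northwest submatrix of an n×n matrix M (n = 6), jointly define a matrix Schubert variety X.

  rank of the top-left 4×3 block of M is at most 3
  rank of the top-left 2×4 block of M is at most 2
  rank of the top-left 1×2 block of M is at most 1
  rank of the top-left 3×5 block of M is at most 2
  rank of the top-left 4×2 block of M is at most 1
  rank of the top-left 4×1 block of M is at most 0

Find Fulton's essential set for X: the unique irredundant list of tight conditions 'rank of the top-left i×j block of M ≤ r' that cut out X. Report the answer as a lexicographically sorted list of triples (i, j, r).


Reconstructing r_w from the 6 given conditions:

  i=1: 0 | 1 | 1 | 1 | 1 | 1
  i=2: 0 | 1 | 2 | 2 | 2 | 2
  i=3: 0 | 1 | 2 | 2 | 2 | 3
  i=4: 0 | 1 | 2 | 3 | 3 | 4
  i=5: 1 | 2 | 3 | 4 | 4 | 5
  i=6: 1 | 2 | 3 | 4 | 5 | 6

so w = (2, 3, 6, 4, 1, 5).

D(w) has 6 cells with 2 SE-corners; essential set:

[(3, 5, 2), (4, 1, 0)]


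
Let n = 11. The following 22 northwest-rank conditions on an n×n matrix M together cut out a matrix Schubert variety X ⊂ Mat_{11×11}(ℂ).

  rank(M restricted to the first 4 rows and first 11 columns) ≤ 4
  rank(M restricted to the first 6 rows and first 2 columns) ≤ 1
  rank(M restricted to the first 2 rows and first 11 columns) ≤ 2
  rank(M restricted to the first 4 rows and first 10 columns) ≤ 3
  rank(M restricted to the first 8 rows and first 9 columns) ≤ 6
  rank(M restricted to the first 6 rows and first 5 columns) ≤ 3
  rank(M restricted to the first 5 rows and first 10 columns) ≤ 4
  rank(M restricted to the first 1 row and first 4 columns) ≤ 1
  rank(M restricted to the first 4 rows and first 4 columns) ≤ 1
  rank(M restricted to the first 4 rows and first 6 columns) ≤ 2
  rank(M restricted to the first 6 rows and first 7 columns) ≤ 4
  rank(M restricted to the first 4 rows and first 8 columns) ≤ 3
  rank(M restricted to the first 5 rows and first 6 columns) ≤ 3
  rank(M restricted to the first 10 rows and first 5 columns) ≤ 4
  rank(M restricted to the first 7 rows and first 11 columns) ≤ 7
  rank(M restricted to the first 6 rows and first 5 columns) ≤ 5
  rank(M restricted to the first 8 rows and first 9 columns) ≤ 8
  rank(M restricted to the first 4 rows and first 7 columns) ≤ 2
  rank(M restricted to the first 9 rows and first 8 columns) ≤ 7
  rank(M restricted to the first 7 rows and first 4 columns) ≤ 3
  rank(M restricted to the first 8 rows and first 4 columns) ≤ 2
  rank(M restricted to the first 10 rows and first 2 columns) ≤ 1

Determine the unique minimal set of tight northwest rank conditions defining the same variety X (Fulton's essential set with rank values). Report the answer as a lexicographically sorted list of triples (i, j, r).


Propagating the 22 rank bounds to every northwest block:

  row 1: 1 | 1 | 1 | 1 | 1 | 1 | 1 | 1 | 1 | 1 | 1
  row 2: 1 | 1 | 1 | 1 | 2 | 2 | 2 | 2 | 2 | 2 | 2
  row 3: 1 | 1 | 1 | 1 | 2 | 2 | 2 | 3 | 3 | 3 | 3
  row 4: 1 | 1 | 1 | 1 | 2 | 2 | 2 | 3 | 3 | 3 | 4
  row 5: 1 | 1 | 2 | 2 | 3 | 3 | 3 | 4 | 4 | 4 | 5
  row 6: 1 | 1 | 2 | 2 | 3 | 4 | 4 | 5 | 5 | 5 | 6
  row 7: 1 | 1 | 2 | 2 | 3 | 4 | 5 | 6 | 6 | 6 | 7
  row 8: 1 | 1 | 2 | 2 | 3 | 4 | 5 | 6 | 6 | 7 | 8
  row 9: 1 | 1 | 2 | 3 | 4 | 5 | 6 | 7 | 7 | 8 | 9
  row 10: 1 | 1 | 2 | 3 | 4 | 5 | 6 | 7 | 8 | 9 | 10
  row 11: 1 | 2 | 3 | 4 | 5 | 6 | 7 | 8 | 9 | 10 | 11

second differences of R give the permutation w = (1, 5, 8, 11, 3, 6, 7, 10, 4, 9, 2).

Rothe diagram D(w) (25 cells), 6 SE-corners (essential conditions):

[(4, 4, 1), (4, 7, 2), (4, 10, 3), (8, 4, 2), (8, 9, 6), (10, 2, 1)]


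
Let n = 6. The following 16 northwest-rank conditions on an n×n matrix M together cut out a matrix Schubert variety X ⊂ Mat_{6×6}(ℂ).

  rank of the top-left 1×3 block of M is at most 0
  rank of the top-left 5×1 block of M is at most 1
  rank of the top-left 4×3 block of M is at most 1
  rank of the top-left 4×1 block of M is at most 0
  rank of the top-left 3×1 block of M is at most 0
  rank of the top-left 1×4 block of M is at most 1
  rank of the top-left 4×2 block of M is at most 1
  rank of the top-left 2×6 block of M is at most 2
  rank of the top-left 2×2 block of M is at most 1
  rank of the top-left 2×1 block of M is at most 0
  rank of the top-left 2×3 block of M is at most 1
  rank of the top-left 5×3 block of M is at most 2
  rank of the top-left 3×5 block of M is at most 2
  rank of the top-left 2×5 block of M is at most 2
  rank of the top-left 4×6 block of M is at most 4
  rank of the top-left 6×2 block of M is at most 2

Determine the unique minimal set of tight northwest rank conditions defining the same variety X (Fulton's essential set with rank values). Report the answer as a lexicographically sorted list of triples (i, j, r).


Rank table r_w(6×6) implied by the 16 constraints:

  0 0 0 1 1 1
  0 1 1 2 2 2
  0 1 1 2 2 3
  0 1 1 2 3 4
  1 2 2 3 4 5
  1 2 3 4 5 6

the unique w with this rank table is (4, 2, 6, 5, 1, 3).

4 SE-corners of the 9-cell Rothe diagram give Ess(w):

[(1, 3, 0), (3, 5, 2), (4, 1, 0), (4, 3, 1)]


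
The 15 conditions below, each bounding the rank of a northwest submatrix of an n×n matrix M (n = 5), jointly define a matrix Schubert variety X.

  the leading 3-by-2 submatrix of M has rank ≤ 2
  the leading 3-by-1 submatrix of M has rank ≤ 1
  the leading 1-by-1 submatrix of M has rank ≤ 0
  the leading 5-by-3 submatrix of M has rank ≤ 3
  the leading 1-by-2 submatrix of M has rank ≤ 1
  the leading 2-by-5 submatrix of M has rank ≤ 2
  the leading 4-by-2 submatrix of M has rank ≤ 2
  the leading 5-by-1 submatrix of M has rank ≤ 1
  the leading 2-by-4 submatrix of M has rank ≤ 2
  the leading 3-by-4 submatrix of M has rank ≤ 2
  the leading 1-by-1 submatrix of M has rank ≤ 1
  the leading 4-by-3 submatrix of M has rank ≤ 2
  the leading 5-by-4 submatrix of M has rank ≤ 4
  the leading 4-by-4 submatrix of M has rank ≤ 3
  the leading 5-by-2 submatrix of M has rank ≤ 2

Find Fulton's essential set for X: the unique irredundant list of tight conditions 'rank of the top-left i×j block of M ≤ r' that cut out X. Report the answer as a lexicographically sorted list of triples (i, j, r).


Computing R[i][j] = min implied NW-rank bound (n=5, 15 conditions):

  0 1 1 1 1
  1 2 2 2 2
  1 2 2 2 3
  1 2 2 3 4
  1 2 3 4 5

second differences of R give the permutation w = (2, 1, 5, 4, 3).

|D(w)|=4, |Ess(w)|=3:

[(1, 1, 0), (3, 4, 2), (4, 3, 2)]


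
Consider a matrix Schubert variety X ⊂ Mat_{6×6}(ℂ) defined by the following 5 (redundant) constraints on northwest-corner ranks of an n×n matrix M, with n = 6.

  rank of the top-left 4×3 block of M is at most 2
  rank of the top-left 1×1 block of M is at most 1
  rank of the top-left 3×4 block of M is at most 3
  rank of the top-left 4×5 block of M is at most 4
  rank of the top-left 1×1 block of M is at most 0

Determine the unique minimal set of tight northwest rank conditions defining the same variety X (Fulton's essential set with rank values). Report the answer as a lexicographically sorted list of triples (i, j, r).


Recovering R(i,j) via the rank-extension bound from the 5 conditions:

  i=1: 0 | 1 | 1 | 1 | 1 | 1
  i=2: 1 | 2 | 2 | 2 | 2 | 2
  i=3: 1 | 2 | 2 | 3 | 3 | 3
  i=4: 1 | 2 | 2 | 3 | 4 | 4
  i=5: 1 | 2 | 3 | 4 | 5 | 5
  i=6: 1 | 2 | 3 | 4 | 5 | 6

so w = (2, 1, 4, 5, 3, 6).

ℓ(w)=3; the 2 essential cells (i,j,r):

[(1, 1, 0), (4, 3, 2)]


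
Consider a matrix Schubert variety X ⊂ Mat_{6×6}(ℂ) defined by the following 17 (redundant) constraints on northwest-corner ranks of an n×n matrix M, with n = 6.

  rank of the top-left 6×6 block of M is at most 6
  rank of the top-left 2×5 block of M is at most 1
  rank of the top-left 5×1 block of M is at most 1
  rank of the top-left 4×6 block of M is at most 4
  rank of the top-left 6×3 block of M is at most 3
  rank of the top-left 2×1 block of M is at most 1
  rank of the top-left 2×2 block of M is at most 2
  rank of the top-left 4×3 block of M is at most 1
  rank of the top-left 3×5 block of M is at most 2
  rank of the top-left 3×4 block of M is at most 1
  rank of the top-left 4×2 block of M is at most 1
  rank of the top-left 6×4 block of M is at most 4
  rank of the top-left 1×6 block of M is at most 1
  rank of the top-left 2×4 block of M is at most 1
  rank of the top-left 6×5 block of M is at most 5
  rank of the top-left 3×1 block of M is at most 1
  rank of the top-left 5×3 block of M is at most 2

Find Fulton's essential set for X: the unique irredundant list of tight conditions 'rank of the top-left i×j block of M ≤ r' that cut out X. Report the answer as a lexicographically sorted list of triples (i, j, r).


Propagating the 17 rank bounds to every northwest block:

  row 1: 1  1  1  1  1  1
  row 2: 1  1  1  1  1  2
  row 3: 1  1  1  1  2  3
  row 4: 1  1  1  2  3  4
  row 5: 1  2  2  3  4  5
  row 6: 1  2  3  4  5  6

reading off 1-entries of Δ²R: w = (1, 6, 5, 4, 2, 3).

Fulton essential set (3 of the 9 Rothe cells):

[(2, 5, 1), (3, 4, 1), (4, 3, 1)]


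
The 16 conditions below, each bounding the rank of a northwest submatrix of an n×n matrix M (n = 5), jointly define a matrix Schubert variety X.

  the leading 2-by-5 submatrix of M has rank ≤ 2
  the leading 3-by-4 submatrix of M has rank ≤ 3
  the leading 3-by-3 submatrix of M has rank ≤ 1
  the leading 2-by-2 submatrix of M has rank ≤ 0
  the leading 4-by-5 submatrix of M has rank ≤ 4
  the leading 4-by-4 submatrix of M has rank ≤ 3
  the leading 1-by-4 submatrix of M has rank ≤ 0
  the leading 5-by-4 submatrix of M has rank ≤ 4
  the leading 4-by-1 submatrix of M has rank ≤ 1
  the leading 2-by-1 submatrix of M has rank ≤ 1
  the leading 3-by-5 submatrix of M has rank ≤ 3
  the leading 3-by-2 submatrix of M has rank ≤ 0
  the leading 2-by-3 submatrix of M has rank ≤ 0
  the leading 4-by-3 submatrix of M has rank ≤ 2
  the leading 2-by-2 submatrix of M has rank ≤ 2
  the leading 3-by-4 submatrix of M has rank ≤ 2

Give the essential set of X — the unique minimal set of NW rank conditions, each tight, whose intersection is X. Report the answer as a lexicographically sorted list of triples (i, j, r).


Recovering R(i,j) via the rank-extension bound from the 16 conditions:

  R[1]: 0, 0, 0, 0, 1
  R[2]: 0, 0, 0, 1, 2
  R[3]: 0, 0, 1, 2, 3
  R[4]: 1, 1, 2, 3, 4
  R[5]: 1, 2, 3, 4, 5

the unique w with this rank table is (5, 4, 3, 1, 2).

Fulton essential set (3 of the 9 Rothe cells):

[(1, 4, 0), (2, 3, 0), (3, 2, 0)]


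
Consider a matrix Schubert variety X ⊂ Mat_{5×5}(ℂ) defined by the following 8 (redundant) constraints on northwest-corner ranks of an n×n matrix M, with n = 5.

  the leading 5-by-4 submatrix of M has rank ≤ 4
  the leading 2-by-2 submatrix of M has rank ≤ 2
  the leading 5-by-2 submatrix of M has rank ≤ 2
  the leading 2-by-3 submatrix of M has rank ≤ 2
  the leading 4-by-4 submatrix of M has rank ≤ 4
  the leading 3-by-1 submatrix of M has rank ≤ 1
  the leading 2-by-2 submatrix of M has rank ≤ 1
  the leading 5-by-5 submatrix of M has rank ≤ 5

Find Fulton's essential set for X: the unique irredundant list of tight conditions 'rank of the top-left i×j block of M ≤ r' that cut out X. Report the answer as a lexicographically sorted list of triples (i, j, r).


Recovering R(i,j) via the rank-extension bound from the 8 conditions:

  i=1: 1  1  1  1  1
  i=2: 1  1  2  2  2
  i=3: 1  2  3  3  3
  i=4: 1  2  3  4  4
  i=5: 1  2  3  4  5

hence w(1..5) = (1, 3, 2, 4, 5).

|D(w)|=1, |Ess(w)|=1:

[(2, 2, 1)]


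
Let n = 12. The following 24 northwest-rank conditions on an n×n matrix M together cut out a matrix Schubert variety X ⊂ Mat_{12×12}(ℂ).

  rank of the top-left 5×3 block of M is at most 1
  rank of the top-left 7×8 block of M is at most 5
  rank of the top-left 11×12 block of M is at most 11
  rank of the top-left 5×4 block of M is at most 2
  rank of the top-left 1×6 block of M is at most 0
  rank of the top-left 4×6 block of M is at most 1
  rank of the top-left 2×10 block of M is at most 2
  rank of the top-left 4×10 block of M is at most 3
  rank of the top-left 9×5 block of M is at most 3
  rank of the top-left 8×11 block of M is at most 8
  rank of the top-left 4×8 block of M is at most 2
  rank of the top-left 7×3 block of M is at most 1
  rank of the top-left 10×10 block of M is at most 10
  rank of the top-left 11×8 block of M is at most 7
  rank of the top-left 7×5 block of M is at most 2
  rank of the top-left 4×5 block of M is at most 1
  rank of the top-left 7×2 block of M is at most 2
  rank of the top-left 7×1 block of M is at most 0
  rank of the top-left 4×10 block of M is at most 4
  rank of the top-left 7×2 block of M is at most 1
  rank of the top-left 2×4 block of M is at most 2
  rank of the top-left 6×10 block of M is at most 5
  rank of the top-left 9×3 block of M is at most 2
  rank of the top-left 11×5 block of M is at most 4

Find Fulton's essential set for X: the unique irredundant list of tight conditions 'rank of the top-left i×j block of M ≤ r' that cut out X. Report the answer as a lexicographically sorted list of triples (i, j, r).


Propagating the 24 rank bounds to every northwest block:

  i=1: 0, 0, 0, 0, 0, 0, 1, 1, 1, 1, 1, 1
  i=2: 0, 1, 1, 1, 1, 1, 2, 2, 2, 2, 2, 2
  i=3: 0, 1, 1, 1, 1, 1, 2, 2, 3, 3, 3, 3
  i=4: 0, 1, 1, 1, 1, 1, 2, 2, 3, 3, 4, 4
  i=5: 0, 1, 1, 2, 2, 2, 3, 3, 4, 4, 5, 5
  i=6: 0, 1, 1, 2, 2, 3, 4, 4, 5, 5, 6, 6
  i=7: 0, 1, 1, 2, 2, 3, 4, 5, 6, 6, 7, 7
  i=8: 1, 2, 2, 3, 3, 4, 5, 6, 7, 7, 8, 8
  i=9: 1, 2, 2, 3, 3, 4, 5, 6, 7, 8, 9, 9
  i=10: 1, 2, 3, 4, 4, 5, 6, 7, 8, 9, 10, 10
  i=11: 1, 2, 3, 4, 4, 5, 6, 7, 8, 9, 10, 11
  i=12: 1, 2, 3, 4, 5, 6, 7, 8, 9, 10, 11, 12

the unique w with this rank table is (7, 2, 9, 11, 4, 6, 8, 1, 10, 3, 12, 5).

10 SE-corners of the 31-cell Rothe diagram give Ess(w):

[(1, 6, 0), (4, 6, 1), (4, 8, 2), (4, 10, 3), (7, 1, 0), (7, 3, 1), (7, 5, 2), (9, 3, 2), (9, 5, 3), (11, 5, 4)]


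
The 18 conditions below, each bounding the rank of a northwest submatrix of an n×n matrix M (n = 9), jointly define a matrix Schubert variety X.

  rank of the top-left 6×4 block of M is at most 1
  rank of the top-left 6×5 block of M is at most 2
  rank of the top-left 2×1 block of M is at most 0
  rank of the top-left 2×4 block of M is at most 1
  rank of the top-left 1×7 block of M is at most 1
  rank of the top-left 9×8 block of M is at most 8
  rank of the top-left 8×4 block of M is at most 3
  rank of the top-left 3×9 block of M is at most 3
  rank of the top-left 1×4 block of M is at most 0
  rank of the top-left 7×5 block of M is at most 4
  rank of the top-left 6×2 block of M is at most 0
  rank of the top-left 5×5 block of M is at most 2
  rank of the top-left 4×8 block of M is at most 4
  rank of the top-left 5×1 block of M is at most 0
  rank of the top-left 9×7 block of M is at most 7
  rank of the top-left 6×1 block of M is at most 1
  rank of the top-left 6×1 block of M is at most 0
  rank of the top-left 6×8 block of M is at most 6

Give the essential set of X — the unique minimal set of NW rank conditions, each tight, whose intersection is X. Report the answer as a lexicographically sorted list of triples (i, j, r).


Propagating the 18 rank bounds to every northwest block:

  0 0 0 0 1 1 1 1 1
  0 0 1 1 2 2 2 2 2
  0 0 1 1 2 3 3 3 3
  0 0 1 1 2 3 4 4 4
  0 0 1 1 2 3 4 5 5
  0 0 1 1 2 3 4 5 6
  1 1 2 2 3 4 5 6 7
  1 2 3 3 4 5 6 7 8
  1 2 3 4 5 6 7 8 9

reading off 1-entries of Δ²R: w = (5, 3, 6, 7, 8, 9, 1, 2, 4).

Fulton essential set (3 of the 18 Rothe cells):

[(1, 4, 0), (6, 2, 0), (6, 4, 1)]


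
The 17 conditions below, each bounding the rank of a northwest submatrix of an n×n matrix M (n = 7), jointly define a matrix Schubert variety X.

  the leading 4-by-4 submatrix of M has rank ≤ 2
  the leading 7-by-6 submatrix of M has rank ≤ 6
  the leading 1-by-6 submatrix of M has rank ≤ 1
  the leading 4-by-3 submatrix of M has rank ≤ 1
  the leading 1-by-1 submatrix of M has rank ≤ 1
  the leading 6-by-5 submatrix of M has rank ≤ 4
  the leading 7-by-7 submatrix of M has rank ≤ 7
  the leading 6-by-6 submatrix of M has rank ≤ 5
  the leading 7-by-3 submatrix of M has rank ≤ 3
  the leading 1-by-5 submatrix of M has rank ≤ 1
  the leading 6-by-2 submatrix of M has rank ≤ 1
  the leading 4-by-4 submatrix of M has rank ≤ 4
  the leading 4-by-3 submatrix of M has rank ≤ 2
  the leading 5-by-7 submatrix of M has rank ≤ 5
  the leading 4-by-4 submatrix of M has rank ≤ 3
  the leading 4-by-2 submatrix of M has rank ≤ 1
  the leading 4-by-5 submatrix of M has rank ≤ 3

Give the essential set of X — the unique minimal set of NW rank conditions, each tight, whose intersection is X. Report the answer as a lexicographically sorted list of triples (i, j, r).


The tightest implied rank at each (i,j), from the 17 conditions:

  i=1: 1 1 1 1 1 1 1
  i=2: 1 1 1 2 2 2 2
  i=3: 1 1 1 2 3 3 3
  i=4: 1 1 1 2 3 4 4
  i=5: 1 1 2 3 4 5 5
  i=6: 1 1 2 3 4 5 6
  i=7: 1 2 3 4 5 6 7

hence w(1..7) = (1, 4, 5, 6, 3, 7, 2).

ℓ(w)=8; the 2 essential cells (i,j,r):

[(4, 3, 1), (6, 2, 1)]


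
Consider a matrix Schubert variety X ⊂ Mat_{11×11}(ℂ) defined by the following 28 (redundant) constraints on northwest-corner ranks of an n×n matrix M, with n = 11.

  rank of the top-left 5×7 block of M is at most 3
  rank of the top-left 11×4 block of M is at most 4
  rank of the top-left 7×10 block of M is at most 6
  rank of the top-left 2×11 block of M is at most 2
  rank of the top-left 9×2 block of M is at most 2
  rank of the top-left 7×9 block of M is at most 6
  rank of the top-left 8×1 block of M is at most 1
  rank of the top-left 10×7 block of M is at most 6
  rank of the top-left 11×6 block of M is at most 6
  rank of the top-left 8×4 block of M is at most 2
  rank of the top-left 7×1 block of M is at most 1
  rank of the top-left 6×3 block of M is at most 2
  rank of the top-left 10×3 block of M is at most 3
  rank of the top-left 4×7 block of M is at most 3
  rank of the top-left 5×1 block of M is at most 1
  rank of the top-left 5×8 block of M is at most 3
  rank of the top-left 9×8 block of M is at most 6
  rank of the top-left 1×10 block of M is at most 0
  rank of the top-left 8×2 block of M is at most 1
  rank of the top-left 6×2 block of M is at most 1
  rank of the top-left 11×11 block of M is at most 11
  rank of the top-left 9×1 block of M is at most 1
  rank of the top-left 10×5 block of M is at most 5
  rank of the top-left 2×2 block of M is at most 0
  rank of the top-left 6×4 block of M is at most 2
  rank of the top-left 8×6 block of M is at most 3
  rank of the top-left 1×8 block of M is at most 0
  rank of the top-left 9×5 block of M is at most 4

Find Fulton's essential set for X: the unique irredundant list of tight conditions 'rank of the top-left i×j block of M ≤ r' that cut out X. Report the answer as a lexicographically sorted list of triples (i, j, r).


Computing R[i][j] = min implied NW-rank bound (n=11, 28 conditions):

  0, 0, 0, 0, 0, 0, 0, 0, 0, 0, 1
  0, 0, 1, 1, 1, 1, 1, 1, 1, 1, 2
  1, 1, 2, 2, 2, 2, 2, 2, 2, 2, 3
  1, 1, 2, 2, 3, 3, 3, 3, 3, 3, 4
  1, 1, 2, 2, 3, 3, 3, 3, 4, 4, 5
  1, 1, 2, 2, 3, 3, 4, 4, 5, 5, 6
  1, 1, 2, 2, 3, 3, 4, 5, 6, 6, 7
  1, 1, 2, 2, 3, 3, 4, 5, 6, 7, 8
  1, 2, 3, 3, 4, 4, 5, 6, 7, 8, 9
  1, 2, 3, 4, 5, 5, 6, 7, 8, 9, 10
  1, 2, 3, 4, 5, 6, 7, 8, 9, 10, 11

reading off 1-entries of Δ²R: w = (11, 3, 1, 5, 9, 7, 8, 10, 2, 4, 6).

Rothe diagram D(w) (28 cells), 6 SE-corners (essential conditions):

[(1, 10, 0), (2, 2, 0), (5, 8, 3), (8, 2, 1), (8, 4, 2), (8, 6, 3)]


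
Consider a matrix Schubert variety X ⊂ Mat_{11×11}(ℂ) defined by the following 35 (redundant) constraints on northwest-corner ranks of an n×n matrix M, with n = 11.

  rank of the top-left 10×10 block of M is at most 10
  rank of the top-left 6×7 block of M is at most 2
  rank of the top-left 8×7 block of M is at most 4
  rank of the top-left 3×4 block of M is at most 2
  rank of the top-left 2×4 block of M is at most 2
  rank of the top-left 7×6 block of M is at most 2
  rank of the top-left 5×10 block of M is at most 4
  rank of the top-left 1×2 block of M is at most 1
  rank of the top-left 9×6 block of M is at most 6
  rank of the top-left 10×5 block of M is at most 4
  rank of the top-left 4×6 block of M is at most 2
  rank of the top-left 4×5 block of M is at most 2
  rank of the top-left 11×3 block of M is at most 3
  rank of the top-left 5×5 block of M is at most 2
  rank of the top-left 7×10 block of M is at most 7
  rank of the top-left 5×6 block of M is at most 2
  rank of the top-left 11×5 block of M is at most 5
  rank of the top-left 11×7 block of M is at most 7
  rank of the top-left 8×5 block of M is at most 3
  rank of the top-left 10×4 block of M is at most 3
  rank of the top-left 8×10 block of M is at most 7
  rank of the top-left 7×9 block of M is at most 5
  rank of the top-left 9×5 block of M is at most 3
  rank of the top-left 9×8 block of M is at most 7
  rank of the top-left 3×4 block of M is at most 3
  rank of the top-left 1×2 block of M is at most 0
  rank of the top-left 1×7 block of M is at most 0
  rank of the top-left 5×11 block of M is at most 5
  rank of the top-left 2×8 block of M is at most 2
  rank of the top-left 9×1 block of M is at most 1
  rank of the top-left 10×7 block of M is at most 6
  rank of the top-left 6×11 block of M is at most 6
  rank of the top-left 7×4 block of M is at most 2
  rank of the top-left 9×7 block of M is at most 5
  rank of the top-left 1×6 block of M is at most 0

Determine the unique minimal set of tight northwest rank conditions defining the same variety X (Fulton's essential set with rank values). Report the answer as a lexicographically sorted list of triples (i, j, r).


The tightest implied rank at each (i,j), from the 35 conditions:

  row 1: 0, 0, 0, 0, 0, 0, 0, 1, 1, 1, 1
  row 2: 1, 1, 1, 1, 1, 1, 1, 2, 2, 2, 2
  row 3: 1, 2, 2, 2, 2, 2, 2, 3, 3, 3, 3
  row 4: 1, 2, 2, 2, 2, 2, 2, 3, 4, 4, 4
  row 5: 1, 2, 2, 2, 2, 2, 2, 3, 4, 4, 5
  row 6: 1, 2, 2, 2, 2, 2, 2, 3, 4, 5, 6
  row 7: 1, 2, 2, 2, 2, 2, 3, 4, 5, 6, 7
  row 8: 1, 2, 3, 3, 3, 3, 4, 5, 6, 7, 8
  row 9: 1, 2, 3, 3, 3, 4, 5, 6, 7, 8, 9
  row 10: 1, 2, 3, 3, 4, 5, 6, 7, 8, 9, 10
  row 11: 1, 2, 3, 4, 5, 6, 7, 8, 9, 10, 11

giving w = (8, 1, 2, 9, 11, 10, 7, 3, 6, 5, 4) via Δ²R.

Rothe diagram D(w) (30 cells), 6 SE-corners (essential conditions):

[(1, 7, 0), (5, 10, 4), (6, 7, 2), (7, 6, 2), (9, 5, 3), (10, 4, 3)]


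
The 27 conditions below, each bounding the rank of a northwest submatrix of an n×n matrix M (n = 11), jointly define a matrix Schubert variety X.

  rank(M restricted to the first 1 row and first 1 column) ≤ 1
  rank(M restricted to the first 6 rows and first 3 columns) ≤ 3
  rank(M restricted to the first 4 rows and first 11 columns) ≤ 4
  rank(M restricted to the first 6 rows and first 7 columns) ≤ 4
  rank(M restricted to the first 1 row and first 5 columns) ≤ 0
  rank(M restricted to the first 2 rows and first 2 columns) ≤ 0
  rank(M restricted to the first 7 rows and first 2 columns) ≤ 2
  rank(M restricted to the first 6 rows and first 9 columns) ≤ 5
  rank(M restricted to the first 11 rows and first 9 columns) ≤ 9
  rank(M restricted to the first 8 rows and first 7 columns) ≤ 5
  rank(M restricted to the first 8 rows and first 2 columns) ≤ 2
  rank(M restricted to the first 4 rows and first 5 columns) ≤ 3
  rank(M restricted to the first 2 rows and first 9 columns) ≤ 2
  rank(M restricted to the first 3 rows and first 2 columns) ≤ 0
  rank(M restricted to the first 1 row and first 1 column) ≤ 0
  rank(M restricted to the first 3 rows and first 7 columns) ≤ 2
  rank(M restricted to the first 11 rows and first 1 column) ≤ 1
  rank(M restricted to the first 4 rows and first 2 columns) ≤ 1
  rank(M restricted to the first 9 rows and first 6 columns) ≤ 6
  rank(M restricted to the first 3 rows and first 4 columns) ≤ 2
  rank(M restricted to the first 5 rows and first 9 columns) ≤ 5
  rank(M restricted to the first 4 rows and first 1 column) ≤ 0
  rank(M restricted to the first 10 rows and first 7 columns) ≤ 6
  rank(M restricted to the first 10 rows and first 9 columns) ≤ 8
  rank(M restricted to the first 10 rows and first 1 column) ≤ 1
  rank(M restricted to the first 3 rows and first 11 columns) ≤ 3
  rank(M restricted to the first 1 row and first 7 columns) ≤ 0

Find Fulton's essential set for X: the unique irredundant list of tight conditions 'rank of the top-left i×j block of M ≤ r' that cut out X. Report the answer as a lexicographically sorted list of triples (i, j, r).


The tightest implied rank at each (i,j), from the 27 conditions:

  R[1]: 0 | 0 | 0 | 0 | 0 | 0 | 0 | 1 | 1 | 1 | 1
  R[2]: 0 | 0 | 1 | 1 | 1 | 1 | 1 | 2 | 2 | 2 | 2
  R[3]: 0 | 0 | 1 | 2 | 2 | 2 | 2 | 3 | 3 | 3 | 3
  R[4]: 0 | 1 | 2 | 3 | 3 | 3 | 3 | 4 | 4 | 4 | 4
  R[5]: 1 | 2 | 3 | 4 | 4 | 4 | 4 | 5 | 5 | 5 | 5
  R[6]: 1 | 2 | 3 | 4 | 4 | 4 | 4 | 5 | 5 | 6 | 6
  R[7]: 1 | 2 | 3 | 4 | 5 | 5 | 5 | 6 | 6 | 7 | 7
  R[8]: 1 | 2 | 3 | 4 | 5 | 5 | 5 | 6 | 7 | 8 | 8
  R[9]: 1 | 2 | 3 | 4 | 5 | 6 | 6 | 7 | 8 | 9 | 9
  R[10]: 1 | 2 | 3 | 4 | 5 | 6 | 6 | 7 | 8 | 9 | 10
  R[11]: 1 | 2 | 3 | 4 | 5 | 6 | 7 | 8 | 9 | 10 | 11

second differences of R give the permutation w = (8, 3, 4, 2, 1, 10, 5, 9, 6, 11, 7).

7 SE-corners of the 19-cell Rothe diagram give Ess(w):

[(1, 7, 0), (3, 2, 0), (4, 1, 0), (6, 7, 4), (6, 9, 5), (8, 7, 5), (10, 7, 6)]


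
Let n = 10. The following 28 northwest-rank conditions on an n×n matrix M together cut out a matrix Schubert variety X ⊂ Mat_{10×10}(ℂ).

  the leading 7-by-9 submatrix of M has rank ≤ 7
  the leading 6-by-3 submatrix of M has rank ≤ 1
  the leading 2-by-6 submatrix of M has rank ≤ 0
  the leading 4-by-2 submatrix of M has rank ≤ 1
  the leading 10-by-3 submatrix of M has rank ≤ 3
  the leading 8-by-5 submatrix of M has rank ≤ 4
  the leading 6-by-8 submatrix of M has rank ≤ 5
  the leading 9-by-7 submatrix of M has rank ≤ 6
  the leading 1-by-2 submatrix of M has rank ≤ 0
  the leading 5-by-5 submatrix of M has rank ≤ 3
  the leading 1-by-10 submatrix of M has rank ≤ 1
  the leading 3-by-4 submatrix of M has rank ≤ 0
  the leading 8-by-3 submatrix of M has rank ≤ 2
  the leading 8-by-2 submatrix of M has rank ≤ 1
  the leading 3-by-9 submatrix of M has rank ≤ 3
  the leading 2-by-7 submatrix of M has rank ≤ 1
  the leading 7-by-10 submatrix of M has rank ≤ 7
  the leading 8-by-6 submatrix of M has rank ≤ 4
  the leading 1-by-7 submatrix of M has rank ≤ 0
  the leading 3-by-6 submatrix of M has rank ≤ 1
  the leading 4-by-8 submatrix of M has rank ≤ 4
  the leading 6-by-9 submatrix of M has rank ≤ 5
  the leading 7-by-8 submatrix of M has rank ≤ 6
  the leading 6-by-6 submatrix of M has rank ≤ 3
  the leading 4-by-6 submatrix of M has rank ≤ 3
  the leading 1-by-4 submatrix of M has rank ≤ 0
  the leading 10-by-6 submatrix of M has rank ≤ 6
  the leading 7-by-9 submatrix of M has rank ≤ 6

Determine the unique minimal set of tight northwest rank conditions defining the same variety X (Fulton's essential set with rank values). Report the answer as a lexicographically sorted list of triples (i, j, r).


Recovering R(i,j) via the rank-extension bound from the 28 conditions:

  R[1]: 0 | 0 | 0 | 0 | 0 | 0 | 0 | 1 | 1 | 1
  R[2]: 0 | 0 | 0 | 0 | 0 | 0 | 1 | 2 | 2 | 2
  R[3]: 0 | 0 | 0 | 0 | 1 | 1 | 2 | 3 | 3 | 3
  R[4]: 1 | 1 | 1 | 1 | 2 | 2 | 3 | 4 | 4 | 4
  R[5]: 1 | 1 | 1 | 2 | 3 | 3 | 4 | 5 | 5 | 5
  R[6]: 1 | 1 | 1 | 2 | 3 | 3 | 4 | 5 | 5 | 6
  R[7]: 1 | 1 | 2 | 3 | 4 | 4 | 5 | 6 | 6 | 7
  R[8]: 1 | 1 | 2 | 3 | 4 | 4 | 5 | 6 | 7 | 8
  R[9]: 1 | 2 | 3 | 4 | 5 | 5 | 6 | 7 | 8 | 9
  R[10]: 1 | 2 | 3 | 4 | 5 | 6 | 7 | 8 | 9 | 10

so w = (8, 7, 5, 1, 4, 10, 3, 9, 2, 6).

D(w) has 26 cells with 8 SE-corners; essential set:

[(1, 7, 0), (2, 6, 0), (3, 4, 0), (6, 3, 1), (6, 6, 3), (6, 9, 5), (8, 2, 1), (8, 6, 4)]


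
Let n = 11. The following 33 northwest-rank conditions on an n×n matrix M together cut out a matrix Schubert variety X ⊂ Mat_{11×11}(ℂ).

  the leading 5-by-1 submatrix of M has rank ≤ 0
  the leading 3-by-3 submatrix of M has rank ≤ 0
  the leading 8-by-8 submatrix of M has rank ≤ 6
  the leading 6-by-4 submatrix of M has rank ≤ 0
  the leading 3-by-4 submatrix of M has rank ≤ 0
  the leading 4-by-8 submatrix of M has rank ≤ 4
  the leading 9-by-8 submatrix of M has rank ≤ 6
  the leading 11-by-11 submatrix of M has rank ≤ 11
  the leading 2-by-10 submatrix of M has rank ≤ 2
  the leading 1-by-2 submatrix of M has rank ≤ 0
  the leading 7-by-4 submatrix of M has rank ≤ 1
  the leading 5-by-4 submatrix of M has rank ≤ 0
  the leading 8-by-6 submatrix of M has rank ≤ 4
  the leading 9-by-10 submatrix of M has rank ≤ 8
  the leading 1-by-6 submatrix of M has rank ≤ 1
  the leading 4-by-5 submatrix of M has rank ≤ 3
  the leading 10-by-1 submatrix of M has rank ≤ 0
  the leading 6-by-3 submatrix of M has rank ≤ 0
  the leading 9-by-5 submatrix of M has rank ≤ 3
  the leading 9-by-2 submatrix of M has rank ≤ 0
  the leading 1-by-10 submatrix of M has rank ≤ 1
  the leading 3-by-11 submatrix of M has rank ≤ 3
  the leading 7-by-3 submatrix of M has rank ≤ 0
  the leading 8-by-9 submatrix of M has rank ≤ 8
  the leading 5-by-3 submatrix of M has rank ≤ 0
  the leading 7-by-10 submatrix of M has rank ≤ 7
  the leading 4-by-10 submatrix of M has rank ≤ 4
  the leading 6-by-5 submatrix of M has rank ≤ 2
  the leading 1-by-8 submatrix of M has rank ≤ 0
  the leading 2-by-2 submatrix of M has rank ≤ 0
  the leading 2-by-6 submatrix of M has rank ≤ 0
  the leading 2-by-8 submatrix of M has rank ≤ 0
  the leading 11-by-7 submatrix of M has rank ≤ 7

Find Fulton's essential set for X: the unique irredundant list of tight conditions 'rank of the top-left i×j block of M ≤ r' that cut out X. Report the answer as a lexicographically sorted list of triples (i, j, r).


Rank table r_w(11×11) implied by the 33 constraints:

  i=1: 0 | 0 | 0 | 0 | 0 | 0 | 0 | 0 | 1 | 1 | 1
  i=2: 0 | 0 | 0 | 0 | 0 | 0 | 0 | 0 | 1 | 2 | 2
  i=3: 0 | 0 | 0 | 0 | 1 | 1 | 1 | 1 | 2 | 3 | 3
  i=4: 0 | 0 | 0 | 0 | 1 | 2 | 2 | 2 | 3 | 4 | 4
  i=5: 0 | 0 | 0 | 0 | 1 | 2 | 3 | 3 | 4 | 5 | 5
  i=6: 0 | 0 | 0 | 0 | 1 | 2 | 3 | 4 | 5 | 6 | 6
  i=7: 0 | 0 | 0 | 1 | 2 | 3 | 4 | 5 | 6 | 7 | 7
  i=8: 0 | 0 | 1 | 2 | 3 | 4 | 5 | 6 | 7 | 8 | 8
  i=9: 0 | 0 | 1 | 2 | 3 | 4 | 5 | 6 | 7 | 8 | 9
  i=10: 0 | 1 | 2 | 3 | 4 | 5 | 6 | 7 | 8 | 9 | 10
  i=11: 1 | 2 | 3 | 4 | 5 | 6 | 7 | 8 | 9 | 10 | 11

hence w(1..11) = (9, 10, 5, 6, 7, 8, 4, 3, 11, 2, 1).

D(w) has 40 cells with 5 SE-corners; essential set:

[(2, 8, 0), (6, 4, 0), (7, 3, 0), (9, 2, 0), (10, 1, 0)]


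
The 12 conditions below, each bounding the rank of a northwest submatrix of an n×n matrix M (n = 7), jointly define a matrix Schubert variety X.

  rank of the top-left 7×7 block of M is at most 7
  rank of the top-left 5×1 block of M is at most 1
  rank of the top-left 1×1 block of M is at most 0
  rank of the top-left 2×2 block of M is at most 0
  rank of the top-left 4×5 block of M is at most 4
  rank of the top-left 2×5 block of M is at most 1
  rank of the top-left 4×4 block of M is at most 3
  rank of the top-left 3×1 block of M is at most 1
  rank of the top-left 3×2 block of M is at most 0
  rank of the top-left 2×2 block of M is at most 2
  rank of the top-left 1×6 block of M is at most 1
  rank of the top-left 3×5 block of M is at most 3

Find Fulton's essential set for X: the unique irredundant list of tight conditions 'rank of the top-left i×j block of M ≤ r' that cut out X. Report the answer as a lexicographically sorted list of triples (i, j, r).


Recovering R(i,j) via the rank-extension bound from the 12 conditions:

  0, 0, 1, 1, 1, 1, 1
  0, 0, 1, 1, 1, 2, 2
  0, 0, 1, 2, 2, 3, 3
  1, 1, 2, 3, 3, 4, 4
  1, 2, 3, 4, 4, 5, 5
  1, 2, 3, 4, 5, 6, 6
  1, 2, 3, 4, 5, 6, 7

reading off 1-entries of Δ²R: w = (3, 6, 4, 1, 2, 5, 7).

D(w) has 8 cells with 2 SE-corners; essential set:

[(2, 5, 1), (3, 2, 0)]
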